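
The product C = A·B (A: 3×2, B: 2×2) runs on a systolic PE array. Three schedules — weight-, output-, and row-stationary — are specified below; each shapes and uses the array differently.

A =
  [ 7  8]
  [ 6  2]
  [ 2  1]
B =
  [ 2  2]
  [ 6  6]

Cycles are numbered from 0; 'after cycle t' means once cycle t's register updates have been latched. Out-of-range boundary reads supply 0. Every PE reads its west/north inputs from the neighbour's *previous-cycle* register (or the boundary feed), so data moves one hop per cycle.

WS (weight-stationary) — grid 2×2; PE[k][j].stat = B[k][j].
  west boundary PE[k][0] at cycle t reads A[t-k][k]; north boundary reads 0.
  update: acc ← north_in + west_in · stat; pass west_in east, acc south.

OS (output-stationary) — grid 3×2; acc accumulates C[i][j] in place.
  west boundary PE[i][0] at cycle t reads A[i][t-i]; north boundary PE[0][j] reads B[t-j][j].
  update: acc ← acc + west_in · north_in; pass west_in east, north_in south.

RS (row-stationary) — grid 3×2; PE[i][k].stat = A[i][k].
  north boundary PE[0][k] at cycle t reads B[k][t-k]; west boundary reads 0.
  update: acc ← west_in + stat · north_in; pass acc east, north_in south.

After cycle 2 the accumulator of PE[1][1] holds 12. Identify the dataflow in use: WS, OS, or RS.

WS [2×2] PE[1][1] across cycles:
  step 0 · PE1,1: acc=0; fwd→0 fwd↓0
  step 1 · PE1,1: acc=0; fwd→0 fwd↓0
  step 2 · PE1,1: acc=62; fwd→8 fwd↓62
OS [3×2] PE[1][1] across cycles:
  step 0 · PE1,1: acc=0; fwd→0 fwd↓0
  step 1 · PE1,1: acc=0; fwd→0 fwd↓0
  step 2 · PE1,1: acc=12; fwd→6 fwd↓2
RS [3×2] PE[1][1] across cycles:
  step 0 · PE1,1: acc=0; fwd→0 fwd↓0
  step 1 · PE1,1: acc=0; fwd→0 fwd↓0
  step 2 · PE1,1: acc=24; fwd→24 fwd↓6

dataflow = OS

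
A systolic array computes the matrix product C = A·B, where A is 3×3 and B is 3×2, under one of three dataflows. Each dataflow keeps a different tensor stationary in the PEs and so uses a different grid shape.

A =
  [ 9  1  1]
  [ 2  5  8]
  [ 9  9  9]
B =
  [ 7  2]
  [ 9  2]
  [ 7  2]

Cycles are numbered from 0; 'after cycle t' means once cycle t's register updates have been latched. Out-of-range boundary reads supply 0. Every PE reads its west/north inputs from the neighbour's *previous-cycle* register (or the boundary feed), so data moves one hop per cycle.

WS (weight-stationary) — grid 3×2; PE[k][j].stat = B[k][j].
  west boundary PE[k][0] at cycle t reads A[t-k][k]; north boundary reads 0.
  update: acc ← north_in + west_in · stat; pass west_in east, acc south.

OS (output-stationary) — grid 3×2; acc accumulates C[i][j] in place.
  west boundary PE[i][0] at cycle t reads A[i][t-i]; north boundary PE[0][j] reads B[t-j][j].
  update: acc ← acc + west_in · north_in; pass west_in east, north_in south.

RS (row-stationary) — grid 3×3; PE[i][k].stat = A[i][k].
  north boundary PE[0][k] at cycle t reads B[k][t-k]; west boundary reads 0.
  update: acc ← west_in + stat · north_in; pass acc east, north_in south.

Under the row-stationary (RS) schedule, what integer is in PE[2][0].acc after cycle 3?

PE[2][0].acc = 18

RS on a 3×3 grid — tracing PE[2][0] and its feeders:
  c0 r1c0: 0 / 0 / 0
  c0 r2c0: 0 / 0 / 0
  c1 r1c0: 14 / 14 / 7
  c1 r2c0: 0 / 0 / 0
  c2 r1c0: 4 / 4 / 2
  c2 r2c0: 63 / 63 / 7
  c3 r1c0: 0 / 0 / 0
  c3 r2c0: 18 / 18 / 2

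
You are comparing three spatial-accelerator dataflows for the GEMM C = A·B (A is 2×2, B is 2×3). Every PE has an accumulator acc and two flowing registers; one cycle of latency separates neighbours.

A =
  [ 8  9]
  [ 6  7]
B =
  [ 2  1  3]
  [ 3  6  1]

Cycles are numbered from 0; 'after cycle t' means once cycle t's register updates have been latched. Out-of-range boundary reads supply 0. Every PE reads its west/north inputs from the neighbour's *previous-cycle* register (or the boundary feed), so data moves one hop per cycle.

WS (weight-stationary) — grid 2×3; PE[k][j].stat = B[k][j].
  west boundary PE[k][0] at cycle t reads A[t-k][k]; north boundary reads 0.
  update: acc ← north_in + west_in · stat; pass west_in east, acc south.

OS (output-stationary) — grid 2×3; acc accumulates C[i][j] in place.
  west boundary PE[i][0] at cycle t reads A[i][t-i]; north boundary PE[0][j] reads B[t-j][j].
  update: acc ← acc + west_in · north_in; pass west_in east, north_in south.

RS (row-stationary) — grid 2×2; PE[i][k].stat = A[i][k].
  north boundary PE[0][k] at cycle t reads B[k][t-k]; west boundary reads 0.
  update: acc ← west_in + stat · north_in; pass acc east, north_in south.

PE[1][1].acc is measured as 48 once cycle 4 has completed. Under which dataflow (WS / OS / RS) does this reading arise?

— WS: 2×3; PE[1][1] trace:
  after 0 — PE[1][1] acc=0, pass-E 0, pass-S 0
  after 1 — PE[1][1] acc=0, pass-E 0, pass-S 0
  after 2 — PE[1][1] acc=62, pass-E 9, pass-S 62
  after 3 — PE[1][1] acc=48, pass-E 7, pass-S 48
  after 4 — PE[1][1] acc=0, pass-E 0, pass-S 0
— OS: 2×3; PE[1][1] trace:
  after 0 — PE[1][1] acc=0, pass-E 0, pass-S 0
  after 1 — PE[1][1] acc=0, pass-E 0, pass-S 0
  after 2 — PE[1][1] acc=6, pass-E 6, pass-S 1
  after 3 — PE[1][1] acc=48, pass-E 7, pass-S 6
  after 4 — PE[1][1] acc=48, pass-E 0, pass-S 0
— RS: 2×2; PE[1][1] trace:
  after 0 — PE[1][1] acc=0, pass-E 0, pass-S 0
  after 1 — PE[1][1] acc=0, pass-E 0, pass-S 0
  after 2 — PE[1][1] acc=33, pass-E 33, pass-S 3
  after 3 — PE[1][1] acc=48, pass-E 48, pass-S 6
  after 4 — PE[1][1] acc=25, pass-E 25, pass-S 1

dataflow = OS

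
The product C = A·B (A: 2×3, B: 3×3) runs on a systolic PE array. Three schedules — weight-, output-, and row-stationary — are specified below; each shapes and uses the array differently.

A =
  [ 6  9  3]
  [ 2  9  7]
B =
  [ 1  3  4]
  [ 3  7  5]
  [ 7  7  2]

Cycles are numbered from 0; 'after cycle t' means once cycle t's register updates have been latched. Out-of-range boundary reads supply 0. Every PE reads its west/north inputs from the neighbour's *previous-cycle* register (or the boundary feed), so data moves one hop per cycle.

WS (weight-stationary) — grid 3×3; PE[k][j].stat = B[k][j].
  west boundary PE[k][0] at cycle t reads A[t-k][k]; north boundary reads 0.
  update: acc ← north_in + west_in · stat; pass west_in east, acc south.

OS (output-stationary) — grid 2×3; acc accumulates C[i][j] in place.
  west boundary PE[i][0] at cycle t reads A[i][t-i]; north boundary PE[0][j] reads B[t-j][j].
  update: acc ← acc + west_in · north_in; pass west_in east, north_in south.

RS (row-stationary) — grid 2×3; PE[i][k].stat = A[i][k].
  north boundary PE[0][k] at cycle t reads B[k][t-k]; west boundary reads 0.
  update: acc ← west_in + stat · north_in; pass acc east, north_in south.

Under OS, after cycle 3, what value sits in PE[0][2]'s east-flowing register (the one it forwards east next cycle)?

register = 9

OS 2×3: PE[0][2] cycle-by-cycle (with neighbour feeds):
  t=0 PE[0][1]: acc=0 h=0 v=0
  t=0 PE[0][2]: acc=0 h=0 v=0
  t=1 PE[0][1]: acc=18 h=6 v=3
  t=1 PE[0][2]: acc=0 h=0 v=0
  t=2 PE[0][1]: acc=81 h=9 v=7
  t=2 PE[0][2]: acc=24 h=6 v=4
  t=3 PE[0][1]: acc=102 h=3 v=7
  t=3 PE[0][2]: acc=69 h=9 v=5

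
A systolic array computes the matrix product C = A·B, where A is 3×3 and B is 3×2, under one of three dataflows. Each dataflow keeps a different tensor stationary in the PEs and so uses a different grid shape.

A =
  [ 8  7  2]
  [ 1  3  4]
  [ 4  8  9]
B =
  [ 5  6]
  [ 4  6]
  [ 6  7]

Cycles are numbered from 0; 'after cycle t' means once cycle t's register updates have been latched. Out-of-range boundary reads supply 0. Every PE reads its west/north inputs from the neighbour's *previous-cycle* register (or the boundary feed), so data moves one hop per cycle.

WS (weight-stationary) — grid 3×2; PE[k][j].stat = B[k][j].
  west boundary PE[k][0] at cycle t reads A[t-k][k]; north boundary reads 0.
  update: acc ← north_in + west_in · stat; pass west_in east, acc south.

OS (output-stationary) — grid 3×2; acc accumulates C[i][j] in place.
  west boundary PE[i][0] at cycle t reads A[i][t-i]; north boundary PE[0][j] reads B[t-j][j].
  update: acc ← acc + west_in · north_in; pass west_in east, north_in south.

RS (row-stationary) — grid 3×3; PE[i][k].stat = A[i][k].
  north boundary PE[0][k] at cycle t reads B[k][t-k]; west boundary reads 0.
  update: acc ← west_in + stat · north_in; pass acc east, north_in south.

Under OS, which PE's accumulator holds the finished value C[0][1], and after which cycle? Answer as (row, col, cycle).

OS — PE[0][1] is where C[0][1] collects:
  step 0 · PE0,1: acc=0; fwd→0 fwd↓0
  step 1 · PE0,1: acc=48; fwd→8 fwd↓6
  step 2 · PE0,1: acc=90; fwd→7 fwd↓6
  step 3 · PE0,1: acc=104; fwd→2 fwd↓7

(row, col, cycle) = (0, 1, 3)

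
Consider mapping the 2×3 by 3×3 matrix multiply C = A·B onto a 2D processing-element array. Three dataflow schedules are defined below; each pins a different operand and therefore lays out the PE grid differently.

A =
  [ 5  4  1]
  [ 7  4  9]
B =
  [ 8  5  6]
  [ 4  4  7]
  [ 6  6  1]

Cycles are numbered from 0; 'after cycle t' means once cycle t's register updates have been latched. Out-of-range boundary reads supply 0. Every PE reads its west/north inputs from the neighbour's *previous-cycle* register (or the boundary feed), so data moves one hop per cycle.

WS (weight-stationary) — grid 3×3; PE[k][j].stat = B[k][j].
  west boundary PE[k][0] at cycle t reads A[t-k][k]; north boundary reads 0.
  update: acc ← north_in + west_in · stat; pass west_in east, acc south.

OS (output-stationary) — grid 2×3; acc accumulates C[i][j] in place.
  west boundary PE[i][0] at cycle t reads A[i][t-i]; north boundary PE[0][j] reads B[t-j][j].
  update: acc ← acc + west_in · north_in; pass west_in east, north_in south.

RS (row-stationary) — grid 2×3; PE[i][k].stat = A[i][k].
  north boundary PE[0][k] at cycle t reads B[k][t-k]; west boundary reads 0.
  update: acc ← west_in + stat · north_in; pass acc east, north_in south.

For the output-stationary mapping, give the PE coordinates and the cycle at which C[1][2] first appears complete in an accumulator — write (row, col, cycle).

OS — PE[1][2] is where C[1][2] collects:
  t=0 PE[1][2]: acc=0 h=0 v=0
  t=1 PE[1][2]: acc=0 h=0 v=0
  t=2 PE[1][2]: acc=0 h=0 v=0
  t=3 PE[1][2]: acc=42 h=7 v=6
  t=4 PE[1][2]: acc=70 h=4 v=7
  t=5 PE[1][2]: acc=79 h=9 v=1

(row, col, cycle) = (1, 2, 5)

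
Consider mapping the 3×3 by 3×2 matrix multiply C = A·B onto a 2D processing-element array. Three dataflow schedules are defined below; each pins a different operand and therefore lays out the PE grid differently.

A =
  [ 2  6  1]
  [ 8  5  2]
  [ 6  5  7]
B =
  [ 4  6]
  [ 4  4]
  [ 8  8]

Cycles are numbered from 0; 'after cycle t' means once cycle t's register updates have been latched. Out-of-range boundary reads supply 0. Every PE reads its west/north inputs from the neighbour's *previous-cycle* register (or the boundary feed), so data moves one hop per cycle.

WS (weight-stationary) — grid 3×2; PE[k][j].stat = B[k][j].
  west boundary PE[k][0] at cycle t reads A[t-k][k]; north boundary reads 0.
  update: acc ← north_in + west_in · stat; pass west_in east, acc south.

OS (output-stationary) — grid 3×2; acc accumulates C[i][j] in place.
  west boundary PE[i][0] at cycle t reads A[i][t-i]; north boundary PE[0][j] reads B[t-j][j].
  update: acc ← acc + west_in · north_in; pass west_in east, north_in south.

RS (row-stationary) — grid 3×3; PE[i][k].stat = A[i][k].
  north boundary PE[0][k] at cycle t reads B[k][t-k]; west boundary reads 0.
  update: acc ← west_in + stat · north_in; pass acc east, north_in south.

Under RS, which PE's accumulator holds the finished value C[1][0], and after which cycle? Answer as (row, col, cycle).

(row, col, cycle) = (1, 2, 3)

Under RS, C[1][0] lands at PE[1][2]:
  cycle 0: PE[1][2] → acc 0, east 0, south 0
  cycle 1: PE[1][2] → acc 0, east 0, south 0
  cycle 2: PE[1][2] → acc 0, east 0, south 0
  cycle 3: PE[1][2] → acc 68, east 68, south 8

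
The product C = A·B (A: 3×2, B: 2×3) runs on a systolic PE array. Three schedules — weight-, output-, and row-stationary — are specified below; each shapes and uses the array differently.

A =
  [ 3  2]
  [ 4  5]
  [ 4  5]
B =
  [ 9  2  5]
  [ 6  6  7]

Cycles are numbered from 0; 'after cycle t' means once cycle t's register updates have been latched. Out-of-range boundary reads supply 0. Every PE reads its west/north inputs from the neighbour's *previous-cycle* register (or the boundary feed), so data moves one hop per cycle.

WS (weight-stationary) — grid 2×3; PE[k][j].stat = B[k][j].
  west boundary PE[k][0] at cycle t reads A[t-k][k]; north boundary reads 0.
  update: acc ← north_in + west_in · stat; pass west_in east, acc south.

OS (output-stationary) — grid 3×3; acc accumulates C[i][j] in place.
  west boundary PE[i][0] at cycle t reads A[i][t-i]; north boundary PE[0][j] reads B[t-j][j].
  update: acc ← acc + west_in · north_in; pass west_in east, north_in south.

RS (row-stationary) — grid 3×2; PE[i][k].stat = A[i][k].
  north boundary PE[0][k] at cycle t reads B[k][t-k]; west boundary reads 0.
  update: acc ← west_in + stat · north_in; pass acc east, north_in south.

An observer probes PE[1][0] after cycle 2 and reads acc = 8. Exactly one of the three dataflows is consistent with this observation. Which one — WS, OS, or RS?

Under WS (2×3), PE[1][0]:
  [0] (1,0) acc=0 (h:0 v:0)
  [1] (1,0) acc=39 (h:2 v:39)
  [2] (1,0) acc=66 (h:5 v:66)
Under OS (3×3), PE[1][0]:
  [0] (1,0) acc=0 (h:0 v:0)
  [1] (1,0) acc=36 (h:4 v:9)
  [2] (1,0) acc=66 (h:5 v:6)
Under RS (3×2), PE[1][0]:
  [0] (1,0) acc=0 (h:0 v:0)
  [1] (1,0) acc=36 (h:36 v:9)
  [2] (1,0) acc=8 (h:8 v:2)

dataflow = RS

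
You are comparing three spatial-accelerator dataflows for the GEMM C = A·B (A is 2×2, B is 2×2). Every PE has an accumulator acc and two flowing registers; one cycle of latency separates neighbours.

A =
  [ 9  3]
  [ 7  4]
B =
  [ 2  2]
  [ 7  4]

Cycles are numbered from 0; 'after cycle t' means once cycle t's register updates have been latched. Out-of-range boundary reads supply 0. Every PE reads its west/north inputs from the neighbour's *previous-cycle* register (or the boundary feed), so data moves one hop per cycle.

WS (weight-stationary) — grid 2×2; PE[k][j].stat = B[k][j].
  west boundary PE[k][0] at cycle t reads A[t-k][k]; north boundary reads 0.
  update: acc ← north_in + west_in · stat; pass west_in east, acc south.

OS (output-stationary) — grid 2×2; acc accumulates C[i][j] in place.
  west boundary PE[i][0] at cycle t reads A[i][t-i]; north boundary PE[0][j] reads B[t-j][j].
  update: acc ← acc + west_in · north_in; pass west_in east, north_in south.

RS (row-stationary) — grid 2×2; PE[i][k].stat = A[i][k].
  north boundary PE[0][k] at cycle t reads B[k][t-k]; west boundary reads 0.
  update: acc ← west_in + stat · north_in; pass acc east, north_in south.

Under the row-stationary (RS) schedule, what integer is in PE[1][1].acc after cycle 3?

RS (2×2). Following PE[1][1] plus its west/north inputs:
  after 0 — PE[0][1] acc=0, pass-E 0, pass-S 0
  after 0 — PE[1][0] acc=0, pass-E 0, pass-S 0
  after 0 — PE[1][1] acc=0, pass-E 0, pass-S 0
  after 1 — PE[0][1] acc=39, pass-E 39, pass-S 7
  after 1 — PE[1][0] acc=14, pass-E 14, pass-S 2
  after 1 — PE[1][1] acc=0, pass-E 0, pass-S 0
  after 2 — PE[0][1] acc=30, pass-E 30, pass-S 4
  after 2 — PE[1][0] acc=14, pass-E 14, pass-S 2
  after 2 — PE[1][1] acc=42, pass-E 42, pass-S 7
  after 3 — PE[0][1] acc=0, pass-E 0, pass-S 0
  after 3 — PE[1][0] acc=0, pass-E 0, pass-S 0
  after 3 — PE[1][1] acc=30, pass-E 30, pass-S 4

PE[1][1].acc = 30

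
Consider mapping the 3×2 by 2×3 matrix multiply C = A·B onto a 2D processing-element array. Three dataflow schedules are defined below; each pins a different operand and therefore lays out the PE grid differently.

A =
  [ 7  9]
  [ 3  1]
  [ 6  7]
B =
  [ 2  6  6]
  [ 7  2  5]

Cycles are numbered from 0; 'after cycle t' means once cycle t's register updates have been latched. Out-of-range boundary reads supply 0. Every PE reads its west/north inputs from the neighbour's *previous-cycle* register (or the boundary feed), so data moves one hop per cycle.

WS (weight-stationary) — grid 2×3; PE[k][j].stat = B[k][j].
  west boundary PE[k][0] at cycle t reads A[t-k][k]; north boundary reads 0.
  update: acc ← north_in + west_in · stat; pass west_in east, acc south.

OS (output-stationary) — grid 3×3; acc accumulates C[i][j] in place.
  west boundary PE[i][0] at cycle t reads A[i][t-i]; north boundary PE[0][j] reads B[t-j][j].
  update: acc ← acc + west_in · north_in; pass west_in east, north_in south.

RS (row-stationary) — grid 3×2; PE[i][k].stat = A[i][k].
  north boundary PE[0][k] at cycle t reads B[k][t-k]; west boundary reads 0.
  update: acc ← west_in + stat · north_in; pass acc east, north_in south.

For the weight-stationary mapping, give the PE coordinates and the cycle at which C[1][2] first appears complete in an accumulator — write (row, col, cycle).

WS: C[1][2] accumulates in PE[1][2]:
  0: (1,2).acc=0  regs=<0,0>
  1: (1,2).acc=0  regs=<0,0>
  2: (1,2).acc=0  regs=<0,0>
  3: (1,2).acc=87  regs=<9,87>
  4: (1,2).acc=23  regs=<1,23>

(row, col, cycle) = (1, 2, 4)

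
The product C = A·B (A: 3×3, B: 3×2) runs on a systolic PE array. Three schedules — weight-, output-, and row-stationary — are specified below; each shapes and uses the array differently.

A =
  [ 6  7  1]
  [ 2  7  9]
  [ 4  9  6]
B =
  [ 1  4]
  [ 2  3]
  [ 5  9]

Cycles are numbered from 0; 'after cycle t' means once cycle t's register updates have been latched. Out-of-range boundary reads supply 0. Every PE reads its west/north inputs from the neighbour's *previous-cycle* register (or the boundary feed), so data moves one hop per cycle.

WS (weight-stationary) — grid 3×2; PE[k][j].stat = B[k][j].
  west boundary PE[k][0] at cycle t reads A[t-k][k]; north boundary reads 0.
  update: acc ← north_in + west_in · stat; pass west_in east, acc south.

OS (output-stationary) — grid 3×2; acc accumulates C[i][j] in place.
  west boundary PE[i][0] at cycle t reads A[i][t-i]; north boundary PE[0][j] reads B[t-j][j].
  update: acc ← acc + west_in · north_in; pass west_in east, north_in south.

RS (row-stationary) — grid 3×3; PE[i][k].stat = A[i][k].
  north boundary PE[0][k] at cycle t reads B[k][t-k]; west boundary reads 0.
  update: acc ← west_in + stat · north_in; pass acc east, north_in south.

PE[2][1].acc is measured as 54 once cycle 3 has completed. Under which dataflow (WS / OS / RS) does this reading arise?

WS (3×2 grid), PE[2][1]:
  @0  [2,1]  acc 0  |  →0  ↓0
  @1  [2,1]  acc 0  |  →0  ↓0
  @2  [2,1]  acc 0  |  →0  ↓0
  @3  [2,1]  acc 54  |  →1  ↓54
OS (3×2 grid), PE[2][1]:
  @0  [2,1]  acc 0  |  →0  ↓0
  @1  [2,1]  acc 0  |  →0  ↓0
  @2  [2,1]  acc 0  |  →0  ↓0
  @3  [2,1]  acc 16  |  →4  ↓4
RS (3×3 grid), PE[2][1]:
  @0  [2,1]  acc 0  |  →0  ↓0
  @1  [2,1]  acc 0  |  →0  ↓0
  @2  [2,1]  acc 0  |  →0  ↓0
  @3  [2,1]  acc 22  |  →22  ↓2

dataflow = WS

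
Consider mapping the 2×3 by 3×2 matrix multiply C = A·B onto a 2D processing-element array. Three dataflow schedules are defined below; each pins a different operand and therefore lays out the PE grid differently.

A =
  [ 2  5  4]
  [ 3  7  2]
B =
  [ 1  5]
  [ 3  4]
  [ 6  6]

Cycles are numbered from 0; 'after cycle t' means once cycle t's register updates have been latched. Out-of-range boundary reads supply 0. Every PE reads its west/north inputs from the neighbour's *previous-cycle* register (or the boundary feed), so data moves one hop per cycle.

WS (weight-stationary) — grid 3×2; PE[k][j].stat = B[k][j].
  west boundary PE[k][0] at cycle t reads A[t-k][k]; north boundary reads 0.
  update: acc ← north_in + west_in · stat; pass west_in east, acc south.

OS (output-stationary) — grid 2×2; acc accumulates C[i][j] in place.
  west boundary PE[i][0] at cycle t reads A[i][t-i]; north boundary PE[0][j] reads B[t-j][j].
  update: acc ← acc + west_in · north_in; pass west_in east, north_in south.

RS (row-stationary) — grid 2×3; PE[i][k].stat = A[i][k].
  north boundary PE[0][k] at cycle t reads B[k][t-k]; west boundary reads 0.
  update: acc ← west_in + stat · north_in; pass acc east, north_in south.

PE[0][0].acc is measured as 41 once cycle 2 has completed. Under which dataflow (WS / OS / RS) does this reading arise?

WS [3×2] PE[0][0] across cycles:
  after 0 — PE[0][0] acc=2, pass-E 2, pass-S 2
  after 1 — PE[0][0] acc=3, pass-E 3, pass-S 3
  after 2 — PE[0][0] acc=0, pass-E 0, pass-S 0
OS [2×2] PE[0][0] across cycles:
  after 0 — PE[0][0] acc=2, pass-E 2, pass-S 1
  after 1 — PE[0][0] acc=17, pass-E 5, pass-S 3
  after 2 — PE[0][0] acc=41, pass-E 4, pass-S 6
RS [2×3] PE[0][0] across cycles:
  after 0 — PE[0][0] acc=2, pass-E 2, pass-S 1
  after 1 — PE[0][0] acc=10, pass-E 10, pass-S 5
  after 2 — PE[0][0] acc=0, pass-E 0, pass-S 0

dataflow = OS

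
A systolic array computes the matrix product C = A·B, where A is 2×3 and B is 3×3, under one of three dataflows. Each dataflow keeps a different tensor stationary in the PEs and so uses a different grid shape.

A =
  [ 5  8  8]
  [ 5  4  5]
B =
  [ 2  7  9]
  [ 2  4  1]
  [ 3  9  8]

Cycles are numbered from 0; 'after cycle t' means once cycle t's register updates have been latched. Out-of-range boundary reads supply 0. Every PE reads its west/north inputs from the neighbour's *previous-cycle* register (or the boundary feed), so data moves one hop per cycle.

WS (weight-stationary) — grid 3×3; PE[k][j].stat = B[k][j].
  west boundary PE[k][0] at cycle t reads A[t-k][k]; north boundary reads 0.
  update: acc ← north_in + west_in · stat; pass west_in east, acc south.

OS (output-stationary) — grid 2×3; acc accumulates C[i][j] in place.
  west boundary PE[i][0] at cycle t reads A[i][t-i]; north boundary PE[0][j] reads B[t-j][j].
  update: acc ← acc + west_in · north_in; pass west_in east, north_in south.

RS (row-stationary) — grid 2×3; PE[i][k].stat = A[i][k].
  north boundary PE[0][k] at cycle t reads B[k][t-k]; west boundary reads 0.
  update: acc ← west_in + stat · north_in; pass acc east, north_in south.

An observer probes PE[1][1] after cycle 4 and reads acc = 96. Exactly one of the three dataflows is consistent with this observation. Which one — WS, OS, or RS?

dataflow = OS

WS [3×3] PE[1][1] across cycles:
  0: (1,1).acc=0  regs=<0,0>
  1: (1,1).acc=0  regs=<0,0>
  2: (1,1).acc=67  regs=<8,67>
  3: (1,1).acc=51  regs=<4,51>
  4: (1,1).acc=0  regs=<0,0>
OS [2×3] PE[1][1] across cycles:
  0: (1,1).acc=0  regs=<0,0>
  1: (1,1).acc=0  regs=<0,0>
  2: (1,1).acc=35  regs=<5,7>
  3: (1,1).acc=51  regs=<4,4>
  4: (1,1).acc=96  regs=<5,9>
RS [2×3] PE[1][1] across cycles:
  0: (1,1).acc=0  regs=<0,0>
  1: (1,1).acc=0  regs=<0,0>
  2: (1,1).acc=18  regs=<18,2>
  3: (1,1).acc=51  regs=<51,4>
  4: (1,1).acc=49  regs=<49,1>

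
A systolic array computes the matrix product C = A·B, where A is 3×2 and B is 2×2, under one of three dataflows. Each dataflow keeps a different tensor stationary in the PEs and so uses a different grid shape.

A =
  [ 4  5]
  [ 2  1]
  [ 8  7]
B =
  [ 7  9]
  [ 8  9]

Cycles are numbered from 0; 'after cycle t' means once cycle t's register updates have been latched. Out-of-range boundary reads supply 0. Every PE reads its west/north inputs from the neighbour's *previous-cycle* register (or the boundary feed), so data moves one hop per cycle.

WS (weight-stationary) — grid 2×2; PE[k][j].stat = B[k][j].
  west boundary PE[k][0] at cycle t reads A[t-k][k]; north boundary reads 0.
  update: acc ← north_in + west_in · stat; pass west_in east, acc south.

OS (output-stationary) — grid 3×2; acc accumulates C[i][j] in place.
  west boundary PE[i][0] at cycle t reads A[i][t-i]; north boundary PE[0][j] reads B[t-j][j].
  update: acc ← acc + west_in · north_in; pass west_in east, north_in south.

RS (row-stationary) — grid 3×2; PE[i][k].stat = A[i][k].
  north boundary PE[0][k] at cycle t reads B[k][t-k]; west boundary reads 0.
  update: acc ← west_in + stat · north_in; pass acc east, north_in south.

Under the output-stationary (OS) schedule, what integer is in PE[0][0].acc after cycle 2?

OS 3×2: PE[0][0] cycle-by-cycle (with neighbour feeds):
  t=0 PE[0][0]: acc=28 h=4 v=7
  t=1 PE[0][0]: acc=68 h=5 v=8
  t=2 PE[0][0]: acc=68 h=0 v=0

PE[0][0].acc = 68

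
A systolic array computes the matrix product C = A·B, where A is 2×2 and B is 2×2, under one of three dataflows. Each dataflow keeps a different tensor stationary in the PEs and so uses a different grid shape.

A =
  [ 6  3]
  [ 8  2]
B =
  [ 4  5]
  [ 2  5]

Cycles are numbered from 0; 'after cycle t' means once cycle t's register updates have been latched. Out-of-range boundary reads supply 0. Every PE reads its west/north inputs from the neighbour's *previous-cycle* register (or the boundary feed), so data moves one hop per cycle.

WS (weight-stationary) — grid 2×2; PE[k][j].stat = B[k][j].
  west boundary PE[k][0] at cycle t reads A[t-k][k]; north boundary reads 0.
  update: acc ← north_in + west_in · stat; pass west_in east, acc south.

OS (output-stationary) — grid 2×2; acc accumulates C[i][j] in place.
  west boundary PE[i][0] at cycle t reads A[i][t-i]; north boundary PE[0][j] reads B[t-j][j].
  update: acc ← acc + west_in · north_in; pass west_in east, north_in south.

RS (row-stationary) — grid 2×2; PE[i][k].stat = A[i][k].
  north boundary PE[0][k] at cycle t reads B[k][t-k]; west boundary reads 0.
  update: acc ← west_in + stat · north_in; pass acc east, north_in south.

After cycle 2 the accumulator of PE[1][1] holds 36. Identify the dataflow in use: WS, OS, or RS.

dataflow = RS

WS (2×2 grid), PE[1][1]:
  @0  [1,1]  acc 0  |  →0  ↓0
  @1  [1,1]  acc 0  |  →0  ↓0
  @2  [1,1]  acc 45  |  →3  ↓45
OS (2×2 grid), PE[1][1]:
  @0  [1,1]  acc 0  |  →0  ↓0
  @1  [1,1]  acc 0  |  →0  ↓0
  @2  [1,1]  acc 40  |  →8  ↓5
RS (2×2 grid), PE[1][1]:
  @0  [1,1]  acc 0  |  →0  ↓0
  @1  [1,1]  acc 0  |  →0  ↓0
  @2  [1,1]  acc 36  |  →36  ↓2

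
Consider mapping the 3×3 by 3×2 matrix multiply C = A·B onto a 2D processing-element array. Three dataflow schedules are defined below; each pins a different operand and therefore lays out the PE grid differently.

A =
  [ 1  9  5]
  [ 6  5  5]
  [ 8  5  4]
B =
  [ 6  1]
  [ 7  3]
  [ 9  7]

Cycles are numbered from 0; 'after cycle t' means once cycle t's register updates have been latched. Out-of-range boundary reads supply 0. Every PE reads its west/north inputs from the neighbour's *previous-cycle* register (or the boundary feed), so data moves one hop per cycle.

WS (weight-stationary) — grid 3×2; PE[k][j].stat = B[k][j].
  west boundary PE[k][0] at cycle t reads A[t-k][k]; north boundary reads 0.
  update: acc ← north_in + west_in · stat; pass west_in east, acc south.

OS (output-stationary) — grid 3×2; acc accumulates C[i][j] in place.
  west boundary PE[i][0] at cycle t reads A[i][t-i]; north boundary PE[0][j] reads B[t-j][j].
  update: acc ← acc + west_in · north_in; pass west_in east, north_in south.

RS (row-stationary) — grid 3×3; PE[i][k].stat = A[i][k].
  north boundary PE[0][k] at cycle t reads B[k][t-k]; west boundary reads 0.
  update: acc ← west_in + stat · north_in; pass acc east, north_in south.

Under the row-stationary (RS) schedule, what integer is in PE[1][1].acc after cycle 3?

PE[1][1].acc = 21

RS (3×3). Following PE[1][1] plus its west/north inputs:
  0: (0,1).acc=0  regs=<0,0>
  0: (1,0).acc=0  regs=<0,0>
  0: (1,1).acc=0  regs=<0,0>
  1: (0,1).acc=69  regs=<69,7>
  1: (1,0).acc=36  regs=<36,6>
  1: (1,1).acc=0  regs=<0,0>
  2: (0,1).acc=28  regs=<28,3>
  2: (1,0).acc=6  regs=<6,1>
  2: (1,1).acc=71  regs=<71,7>
  3: (0,1).acc=0  regs=<0,0>
  3: (1,0).acc=0  regs=<0,0>
  3: (1,1).acc=21  regs=<21,3>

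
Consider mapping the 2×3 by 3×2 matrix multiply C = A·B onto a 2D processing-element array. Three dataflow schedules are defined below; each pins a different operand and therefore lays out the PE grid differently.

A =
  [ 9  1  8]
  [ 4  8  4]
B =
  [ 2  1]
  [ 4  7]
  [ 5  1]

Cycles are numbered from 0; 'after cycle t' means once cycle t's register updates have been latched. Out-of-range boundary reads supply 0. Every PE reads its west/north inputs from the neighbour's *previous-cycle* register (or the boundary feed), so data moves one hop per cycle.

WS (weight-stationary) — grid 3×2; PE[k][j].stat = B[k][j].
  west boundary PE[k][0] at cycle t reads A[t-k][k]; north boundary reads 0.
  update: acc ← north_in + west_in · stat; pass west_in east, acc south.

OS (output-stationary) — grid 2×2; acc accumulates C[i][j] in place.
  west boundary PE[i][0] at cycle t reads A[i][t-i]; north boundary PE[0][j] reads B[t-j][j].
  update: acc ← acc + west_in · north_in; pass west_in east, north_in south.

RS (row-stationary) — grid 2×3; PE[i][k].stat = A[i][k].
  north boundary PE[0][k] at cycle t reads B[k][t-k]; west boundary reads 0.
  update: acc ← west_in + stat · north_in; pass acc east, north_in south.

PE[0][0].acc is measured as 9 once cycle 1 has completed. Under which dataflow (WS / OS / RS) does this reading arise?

dataflow = RS

WS (3×2 grid), PE[0][0]:
  step 0 · PE0,0: acc=18; fwd→9 fwd↓18
  step 1 · PE0,0: acc=8; fwd→4 fwd↓8
OS (2×2 grid), PE[0][0]:
  step 0 · PE0,0: acc=18; fwd→9 fwd↓2
  step 1 · PE0,0: acc=22; fwd→1 fwd↓4
RS (2×3 grid), PE[0][0]:
  step 0 · PE0,0: acc=18; fwd→18 fwd↓2
  step 1 · PE0,0: acc=9; fwd→9 fwd↓1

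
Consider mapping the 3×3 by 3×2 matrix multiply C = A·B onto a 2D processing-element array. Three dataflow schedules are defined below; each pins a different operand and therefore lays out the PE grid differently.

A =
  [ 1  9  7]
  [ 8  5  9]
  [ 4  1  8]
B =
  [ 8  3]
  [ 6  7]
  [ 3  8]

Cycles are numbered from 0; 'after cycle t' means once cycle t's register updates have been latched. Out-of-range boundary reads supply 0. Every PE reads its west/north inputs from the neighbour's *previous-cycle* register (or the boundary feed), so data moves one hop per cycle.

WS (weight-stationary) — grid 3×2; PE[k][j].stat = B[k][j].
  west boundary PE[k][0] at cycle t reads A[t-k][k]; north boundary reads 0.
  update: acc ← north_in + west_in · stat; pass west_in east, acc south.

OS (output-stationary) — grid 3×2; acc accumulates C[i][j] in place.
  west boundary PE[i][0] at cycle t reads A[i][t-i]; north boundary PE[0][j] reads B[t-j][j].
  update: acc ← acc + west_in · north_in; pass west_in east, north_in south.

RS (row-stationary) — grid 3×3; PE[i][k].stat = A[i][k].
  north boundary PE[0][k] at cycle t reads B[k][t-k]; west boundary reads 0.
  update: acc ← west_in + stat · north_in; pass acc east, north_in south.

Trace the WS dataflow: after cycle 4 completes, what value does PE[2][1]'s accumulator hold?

WS 3×2: PE[2][1] cycle-by-cycle (with neighbour feeds):
  @0  [1,1]  acc 0  |  →0  ↓0
  @0  [2,0]  acc 0  |  →0  ↓0
  @0  [2,1]  acc 0  |  →0  ↓0
  @1  [1,1]  acc 0  |  →0  ↓0
  @1  [2,0]  acc 0  |  →0  ↓0
  @1  [2,1]  acc 0  |  →0  ↓0
  @2  [1,1]  acc 66  |  →9  ↓66
  @2  [2,0]  acc 83  |  →7  ↓83
  @2  [2,1]  acc 0  |  →0  ↓0
  @3  [1,1]  acc 59  |  →5  ↓59
  @3  [2,0]  acc 121  |  →9  ↓121
  @3  [2,1]  acc 122  |  →7  ↓122
  @4  [1,1]  acc 19  |  →1  ↓19
  @4  [2,0]  acc 62  |  →8  ↓62
  @4  [2,1]  acc 131  |  →9  ↓131

PE[2][1].acc = 131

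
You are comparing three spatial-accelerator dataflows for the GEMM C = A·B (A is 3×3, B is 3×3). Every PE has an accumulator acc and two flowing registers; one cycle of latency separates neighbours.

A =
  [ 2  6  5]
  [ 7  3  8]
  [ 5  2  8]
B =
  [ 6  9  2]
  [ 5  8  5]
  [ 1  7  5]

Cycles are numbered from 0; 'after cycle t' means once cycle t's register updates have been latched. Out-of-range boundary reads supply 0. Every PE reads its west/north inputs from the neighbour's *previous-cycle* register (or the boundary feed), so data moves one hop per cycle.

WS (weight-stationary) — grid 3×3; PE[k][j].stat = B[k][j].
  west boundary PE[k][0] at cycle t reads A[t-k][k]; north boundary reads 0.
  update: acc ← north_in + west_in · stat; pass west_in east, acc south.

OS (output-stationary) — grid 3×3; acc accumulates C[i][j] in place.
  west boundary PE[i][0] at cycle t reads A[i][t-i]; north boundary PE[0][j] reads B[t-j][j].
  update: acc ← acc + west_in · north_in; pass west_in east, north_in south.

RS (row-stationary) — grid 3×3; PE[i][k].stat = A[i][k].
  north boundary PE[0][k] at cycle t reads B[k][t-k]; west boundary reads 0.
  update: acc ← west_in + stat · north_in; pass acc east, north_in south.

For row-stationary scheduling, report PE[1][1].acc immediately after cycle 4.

PE[1][1].acc = 29

Tracing RS — 3×3 array, target PE[1][1]:
  @0  [0,1]  acc 0  |  →0  ↓0
  @0  [1,0]  acc 0  |  →0  ↓0
  @0  [1,1]  acc 0  |  →0  ↓0
  @1  [0,1]  acc 42  |  →42  ↓5
  @1  [1,0]  acc 42  |  →42  ↓6
  @1  [1,1]  acc 0  |  →0  ↓0
  @2  [0,1]  acc 66  |  →66  ↓8
  @2  [1,0]  acc 63  |  →63  ↓9
  @2  [1,1]  acc 57  |  →57  ↓5
  @3  [0,1]  acc 34  |  →34  ↓5
  @3  [1,0]  acc 14  |  →14  ↓2
  @3  [1,1]  acc 87  |  →87  ↓8
  @4  [0,1]  acc 0  |  →0  ↓0
  @4  [1,0]  acc 0  |  →0  ↓0
  @4  [1,1]  acc 29  |  →29  ↓5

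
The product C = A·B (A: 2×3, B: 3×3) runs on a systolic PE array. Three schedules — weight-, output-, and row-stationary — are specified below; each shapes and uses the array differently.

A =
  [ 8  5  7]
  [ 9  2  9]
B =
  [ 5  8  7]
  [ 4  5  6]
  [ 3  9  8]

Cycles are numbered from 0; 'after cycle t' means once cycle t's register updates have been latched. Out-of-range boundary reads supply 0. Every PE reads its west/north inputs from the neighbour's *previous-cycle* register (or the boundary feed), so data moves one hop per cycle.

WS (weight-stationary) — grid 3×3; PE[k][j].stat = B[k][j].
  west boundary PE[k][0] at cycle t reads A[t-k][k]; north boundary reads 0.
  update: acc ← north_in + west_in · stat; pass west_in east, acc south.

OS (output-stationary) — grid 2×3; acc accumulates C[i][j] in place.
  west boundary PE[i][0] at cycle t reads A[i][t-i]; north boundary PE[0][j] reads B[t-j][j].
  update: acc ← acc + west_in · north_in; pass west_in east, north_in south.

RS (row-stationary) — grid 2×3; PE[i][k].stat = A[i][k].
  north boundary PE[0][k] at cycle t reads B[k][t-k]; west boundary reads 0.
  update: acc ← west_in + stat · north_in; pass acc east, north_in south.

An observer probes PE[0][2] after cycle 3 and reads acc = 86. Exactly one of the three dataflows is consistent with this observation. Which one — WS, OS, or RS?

WS (3×3 grid), PE[0][2]:
  cycle 0: PE[0][2] → acc 0, east 0, south 0
  cycle 1: PE[0][2] → acc 0, east 0, south 0
  cycle 2: PE[0][2] → acc 56, east 8, south 56
  cycle 3: PE[0][2] → acc 63, east 9, south 63
OS (2×3 grid), PE[0][2]:
  cycle 0: PE[0][2] → acc 0, east 0, south 0
  cycle 1: PE[0][2] → acc 0, east 0, south 0
  cycle 2: PE[0][2] → acc 56, east 8, south 7
  cycle 3: PE[0][2] → acc 86, east 5, south 6
RS (2×3 grid), PE[0][2]:
  cycle 0: PE[0][2] → acc 0, east 0, south 0
  cycle 1: PE[0][2] → acc 0, east 0, south 0
  cycle 2: PE[0][2] → acc 81, east 81, south 3
  cycle 3: PE[0][2] → acc 152, east 152, south 9

dataflow = OS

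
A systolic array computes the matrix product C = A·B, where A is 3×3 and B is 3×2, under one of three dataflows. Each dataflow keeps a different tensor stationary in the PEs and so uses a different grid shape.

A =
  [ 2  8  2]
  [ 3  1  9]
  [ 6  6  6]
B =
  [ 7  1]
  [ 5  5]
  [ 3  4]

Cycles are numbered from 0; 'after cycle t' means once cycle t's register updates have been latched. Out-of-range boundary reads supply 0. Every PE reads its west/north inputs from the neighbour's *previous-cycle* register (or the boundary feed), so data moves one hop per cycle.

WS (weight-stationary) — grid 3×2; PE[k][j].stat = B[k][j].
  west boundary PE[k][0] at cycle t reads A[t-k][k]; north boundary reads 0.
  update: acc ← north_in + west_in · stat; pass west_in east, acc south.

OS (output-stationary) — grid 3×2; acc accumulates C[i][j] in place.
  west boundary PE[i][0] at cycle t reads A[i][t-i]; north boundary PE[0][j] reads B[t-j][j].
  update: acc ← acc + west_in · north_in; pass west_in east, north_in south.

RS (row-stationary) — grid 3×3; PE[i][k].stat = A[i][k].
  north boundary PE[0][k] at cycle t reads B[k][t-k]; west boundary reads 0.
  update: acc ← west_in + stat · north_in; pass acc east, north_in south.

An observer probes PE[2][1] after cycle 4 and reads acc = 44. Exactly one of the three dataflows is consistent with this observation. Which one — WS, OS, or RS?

WS (3×2 grid), PE[2][1]:
  after 0 — PE[2][1] acc=0, pass-E 0, pass-S 0
  after 1 — PE[2][1] acc=0, pass-E 0, pass-S 0
  after 2 — PE[2][1] acc=0, pass-E 0, pass-S 0
  after 3 — PE[2][1] acc=50, pass-E 2, pass-S 50
  after 4 — PE[2][1] acc=44, pass-E 9, pass-S 44
OS (3×2 grid), PE[2][1]:
  after 0 — PE[2][1] acc=0, pass-E 0, pass-S 0
  after 1 — PE[2][1] acc=0, pass-E 0, pass-S 0
  after 2 — PE[2][1] acc=0, pass-E 0, pass-S 0
  after 3 — PE[2][1] acc=6, pass-E 6, pass-S 1
  after 4 — PE[2][1] acc=36, pass-E 6, pass-S 5
RS (3×3 grid), PE[2][1]:
  after 0 — PE[2][1] acc=0, pass-E 0, pass-S 0
  after 1 — PE[2][1] acc=0, pass-E 0, pass-S 0
  after 2 — PE[2][1] acc=0, pass-E 0, pass-S 0
  after 3 — PE[2][1] acc=72, pass-E 72, pass-S 5
  after 4 — PE[2][1] acc=36, pass-E 36, pass-S 5

dataflow = WS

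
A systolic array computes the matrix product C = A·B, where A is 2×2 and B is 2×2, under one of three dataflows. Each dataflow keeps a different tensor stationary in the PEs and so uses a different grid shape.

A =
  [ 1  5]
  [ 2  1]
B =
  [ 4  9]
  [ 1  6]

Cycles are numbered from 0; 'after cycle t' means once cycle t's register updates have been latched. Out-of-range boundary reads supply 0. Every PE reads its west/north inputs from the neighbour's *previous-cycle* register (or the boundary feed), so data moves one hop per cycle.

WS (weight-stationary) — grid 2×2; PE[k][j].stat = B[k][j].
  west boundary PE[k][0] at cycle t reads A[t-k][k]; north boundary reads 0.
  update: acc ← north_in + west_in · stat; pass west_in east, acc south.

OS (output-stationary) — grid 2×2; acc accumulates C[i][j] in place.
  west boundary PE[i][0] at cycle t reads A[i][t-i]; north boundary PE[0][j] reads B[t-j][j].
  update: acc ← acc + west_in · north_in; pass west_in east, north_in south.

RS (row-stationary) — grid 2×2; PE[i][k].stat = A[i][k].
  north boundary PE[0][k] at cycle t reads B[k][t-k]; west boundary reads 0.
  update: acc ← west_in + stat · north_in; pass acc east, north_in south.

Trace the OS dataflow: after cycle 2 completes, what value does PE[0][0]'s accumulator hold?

OS on a 2×2 grid — tracing PE[0][0] and its feeders:
  c0 r0c0: 4 / 1 / 4
  c1 r0c0: 9 / 5 / 1
  c2 r0c0: 9 / 0 / 0

PE[0][0].acc = 9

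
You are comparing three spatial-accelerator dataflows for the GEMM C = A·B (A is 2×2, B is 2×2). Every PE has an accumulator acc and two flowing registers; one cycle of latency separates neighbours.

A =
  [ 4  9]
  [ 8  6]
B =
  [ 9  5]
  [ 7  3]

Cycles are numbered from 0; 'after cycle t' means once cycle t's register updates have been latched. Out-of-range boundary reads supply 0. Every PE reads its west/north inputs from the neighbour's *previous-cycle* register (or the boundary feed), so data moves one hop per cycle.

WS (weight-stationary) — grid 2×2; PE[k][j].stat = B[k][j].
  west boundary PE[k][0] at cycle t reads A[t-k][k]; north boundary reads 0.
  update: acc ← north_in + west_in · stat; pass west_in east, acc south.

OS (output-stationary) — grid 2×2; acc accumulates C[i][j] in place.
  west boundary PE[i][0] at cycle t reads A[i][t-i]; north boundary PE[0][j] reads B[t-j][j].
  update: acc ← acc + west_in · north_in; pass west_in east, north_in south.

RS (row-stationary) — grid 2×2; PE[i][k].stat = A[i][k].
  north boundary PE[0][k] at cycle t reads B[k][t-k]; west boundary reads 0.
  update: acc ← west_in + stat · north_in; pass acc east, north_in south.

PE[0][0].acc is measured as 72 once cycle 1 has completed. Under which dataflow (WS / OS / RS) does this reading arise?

dataflow = WS

— WS: 2×2; PE[0][0] trace:
  [0] (0,0) acc=36 (h:4 v:36)
  [1] (0,0) acc=72 (h:8 v:72)
— OS: 2×2; PE[0][0] trace:
  [0] (0,0) acc=36 (h:4 v:9)
  [1] (0,0) acc=99 (h:9 v:7)
— RS: 2×2; PE[0][0] trace:
  [0] (0,0) acc=36 (h:36 v:9)
  [1] (0,0) acc=20 (h:20 v:5)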